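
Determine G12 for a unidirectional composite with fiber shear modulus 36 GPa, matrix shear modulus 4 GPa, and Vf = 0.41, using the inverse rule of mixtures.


1/G12 = Vf/Gf + (1-Vf)/Gm = 0.41/36 + 0.59/4
G12 = 6.29 GPa

6.29 GPa


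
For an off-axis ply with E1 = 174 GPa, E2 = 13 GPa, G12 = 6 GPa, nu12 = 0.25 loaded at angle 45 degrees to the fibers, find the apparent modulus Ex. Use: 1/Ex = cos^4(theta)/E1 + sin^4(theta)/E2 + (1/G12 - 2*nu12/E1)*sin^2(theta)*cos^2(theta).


cos^4(45) = 0.25, sin^4(45) = 0.25, sin^2(45)*cos^2(45) = 0.25
1/G12 - 2*nu12/E1 = 1/6 - 2*0.25/174 = 0.163793 GPa^-1
1/Ex = 0.25/174 + 0.25/13 + 0.163793*0.25 = 0.0616158 GPa^-1
Ex = 16.23 GPa

16.23 GPa


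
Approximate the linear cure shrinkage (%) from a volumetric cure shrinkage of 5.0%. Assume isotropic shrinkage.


Linear shrinkage ≈ vol_shrink/3 = 5.0/3 = 1.667%

1.667%


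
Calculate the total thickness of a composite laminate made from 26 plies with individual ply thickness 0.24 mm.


h = n * t_ply = 26 * 0.24 = 6.24 mm

6.24 mm


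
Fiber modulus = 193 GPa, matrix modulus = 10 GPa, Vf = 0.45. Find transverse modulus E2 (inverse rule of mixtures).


1/E2 = Vf/Ef + (1-Vf)/Em = 0.45/193 + 0.55/10
E2 = 17.44 GPa

17.44 GPa


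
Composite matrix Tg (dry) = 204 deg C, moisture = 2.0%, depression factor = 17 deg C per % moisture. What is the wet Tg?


Tg_wet = Tg_dry - k*moisture = 204 - 17*2.0 = 170.0 deg C

170.0 deg C


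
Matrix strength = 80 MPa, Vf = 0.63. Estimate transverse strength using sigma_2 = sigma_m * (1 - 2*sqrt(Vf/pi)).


factor = 1 - 2*sqrt(0.63/pi) = 0.1044
sigma_2 = 80 * 0.1044 = 8.35 MPa

8.35 MPa


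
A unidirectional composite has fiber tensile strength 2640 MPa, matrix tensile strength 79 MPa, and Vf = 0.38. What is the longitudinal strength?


sigma_1 = sigma_f*Vf + sigma_m*(1-Vf) = 2640*0.38 + 79*0.62 = 1052.2 MPa

1052.2 MPa


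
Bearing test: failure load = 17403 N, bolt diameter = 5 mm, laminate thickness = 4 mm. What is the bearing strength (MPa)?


sigma_br = F/(d*h) = 17403/(5*4) = 870.2 MPa

870.2 MPa


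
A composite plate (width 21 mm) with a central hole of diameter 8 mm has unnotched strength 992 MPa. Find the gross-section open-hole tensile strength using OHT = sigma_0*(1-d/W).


OHT = sigma_0*(1-d/W) = 992*(1-8/21) = 614.1 MPa

614.1 MPa


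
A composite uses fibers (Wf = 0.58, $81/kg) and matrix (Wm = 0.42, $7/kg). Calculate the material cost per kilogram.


Cost = cost_f*Wf + cost_m*Wm = 81*0.58 + 7*0.42 = $49.92/kg

$49.92/kg


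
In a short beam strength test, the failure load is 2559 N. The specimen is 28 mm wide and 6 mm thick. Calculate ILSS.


ILSS = 3F/(4bh) = 3*2559/(4*28*6) = 11.42 MPa

11.42 MPa


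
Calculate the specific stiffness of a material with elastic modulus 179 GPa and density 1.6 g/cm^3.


Specific stiffness = E/rho = 179/1.6 = 111.9 GPa/(g/cm^3)

111.9 GPa/(g/cm^3)


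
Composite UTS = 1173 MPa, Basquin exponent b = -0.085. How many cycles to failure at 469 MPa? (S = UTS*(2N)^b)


N = 0.5 * (S/UTS)^(1/b) = 0.5 * (469/1173)^(1/-0.085) = 24143.2386 cycles

24143.2386 cycles


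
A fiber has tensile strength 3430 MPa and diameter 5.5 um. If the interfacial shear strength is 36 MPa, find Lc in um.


Lc = sigma_f * d / (2 * tau_i) = 3430 * 5.5 / (2 * 36) = 262.0 um

262.0 um


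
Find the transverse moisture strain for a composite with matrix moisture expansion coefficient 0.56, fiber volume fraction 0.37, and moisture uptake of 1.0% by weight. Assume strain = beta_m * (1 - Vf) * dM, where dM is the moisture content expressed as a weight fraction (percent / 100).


dM = 1.0/100 = 0.01
strain = beta_m * (1-Vf) * dM = 0.56 * 0.63 * 0.01 = 0.003528

0.003528


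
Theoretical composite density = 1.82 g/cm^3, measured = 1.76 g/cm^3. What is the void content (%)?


Void% = (rho_theo - rho_actual)/rho_theo * 100 = (1.82 - 1.76)/1.82 * 100 = 3.3%

3.3%


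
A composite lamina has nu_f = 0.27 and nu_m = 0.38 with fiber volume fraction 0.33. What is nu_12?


nu_12 = nu_f*Vf + nu_m*(1-Vf) = 0.27*0.33 + 0.38*0.67 = 0.3437

0.3437


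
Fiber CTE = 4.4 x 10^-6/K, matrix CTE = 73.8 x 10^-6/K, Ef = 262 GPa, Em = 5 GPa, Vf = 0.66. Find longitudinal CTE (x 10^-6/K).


E1 = Ef*Vf + Em*(1-Vf) = 174.62
alpha_1 = (alpha_f*Ef*Vf + alpha_m*Em*(1-Vf))/E1 = 5.08 x 10^-6/K

5.08 x 10^-6/K


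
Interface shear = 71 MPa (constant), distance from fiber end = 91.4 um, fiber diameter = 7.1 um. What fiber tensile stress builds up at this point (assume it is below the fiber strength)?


Force balance: sigma_f * (pi*d^2/4) = tau * (pi*d) * x  ->  sigma_f = 4 * tau * x / d
sigma_f = 4 * 71 * 91.4 / 7.1 = 3656.0 MPa

3656.0 MPa


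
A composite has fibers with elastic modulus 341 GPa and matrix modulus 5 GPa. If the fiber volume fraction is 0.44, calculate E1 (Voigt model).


E1 = Ef*Vf + Em*(1-Vf) = 341*0.44 + 5*0.56 = 152.84 GPa

152.84 GPa


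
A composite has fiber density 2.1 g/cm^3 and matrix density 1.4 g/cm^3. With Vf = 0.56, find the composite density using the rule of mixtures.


rho_c = rho_f*Vf + rho_m*(1-Vf) = 2.1*0.56 + 1.4*0.44 = 1.792 g/cm^3

1.792 g/cm^3


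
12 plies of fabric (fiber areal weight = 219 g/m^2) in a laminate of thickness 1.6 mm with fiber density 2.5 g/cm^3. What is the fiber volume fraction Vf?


Vf = n * FAW / (rho_f * h * 1000) = 12 * 219 / (2.5 * 1.6 * 1000) = 0.657

0.657


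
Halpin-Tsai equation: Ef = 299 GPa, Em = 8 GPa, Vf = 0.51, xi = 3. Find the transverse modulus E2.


eta = (Ef/Em - 1)/(Ef/Em + xi) = (37.375 - 1)/(37.375 + 3) = 0.9009
E2 = Em*(1+xi*eta*Vf)/(1-eta*Vf) = 35.2 GPa

35.2 GPa


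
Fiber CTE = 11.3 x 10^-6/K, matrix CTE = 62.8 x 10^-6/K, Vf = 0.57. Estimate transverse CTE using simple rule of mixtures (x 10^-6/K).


alpha_2 = alpha_f*Vf + alpha_m*(1-Vf) = 11.3*0.57 + 62.8*0.43 = 33.4 x 10^-6/K

33.4 x 10^-6/K


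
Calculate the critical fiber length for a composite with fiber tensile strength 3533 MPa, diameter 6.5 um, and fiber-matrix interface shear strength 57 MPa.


Lc = sigma_f * d / (2 * tau_i) = 3533 * 6.5 / (2 * 57) = 201.4 um

201.4 um


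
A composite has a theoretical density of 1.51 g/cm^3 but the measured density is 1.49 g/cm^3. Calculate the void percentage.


Void% = (rho_theo - rho_actual)/rho_theo * 100 = (1.51 - 1.49)/1.51 * 100 = 1.32%

1.32%


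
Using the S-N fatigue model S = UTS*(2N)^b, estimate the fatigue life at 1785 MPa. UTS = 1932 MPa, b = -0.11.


N = 0.5 * (S/UTS)^(1/b) = 0.5 * (1785/1932)^(1/-0.11) = 1.0266 cycles

1.0266 cycles


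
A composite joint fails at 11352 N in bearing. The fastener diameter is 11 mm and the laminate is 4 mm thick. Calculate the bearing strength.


sigma_br = F/(d*h) = 11352/(11*4) = 258.0 MPa

258.0 MPa


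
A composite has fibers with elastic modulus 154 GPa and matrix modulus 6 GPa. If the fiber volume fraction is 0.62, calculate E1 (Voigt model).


E1 = Ef*Vf + Em*(1-Vf) = 154*0.62 + 6*0.38 = 97.76 GPa

97.76 GPa


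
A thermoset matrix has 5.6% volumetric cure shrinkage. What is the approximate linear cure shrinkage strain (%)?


Linear shrinkage ≈ vol_shrink/3 = 5.6/3 = 1.867%

1.867%


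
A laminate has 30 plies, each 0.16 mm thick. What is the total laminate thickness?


h = n * t_ply = 30 * 0.16 = 4.8 mm

4.8 mm


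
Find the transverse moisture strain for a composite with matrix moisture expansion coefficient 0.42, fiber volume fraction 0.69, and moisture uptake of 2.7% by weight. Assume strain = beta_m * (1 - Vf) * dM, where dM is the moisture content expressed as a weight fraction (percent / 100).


dM = 2.7/100 = 0.027
strain = beta_m * (1-Vf) * dM = 0.42 * 0.31 * 0.027 = 0.0035154

0.0035154


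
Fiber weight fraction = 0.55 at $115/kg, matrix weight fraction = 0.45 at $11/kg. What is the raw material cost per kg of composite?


Cost = cost_f*Wf + cost_m*Wm = 115*0.55 + 11*0.45 = $68.2/kg

$68.2/kg


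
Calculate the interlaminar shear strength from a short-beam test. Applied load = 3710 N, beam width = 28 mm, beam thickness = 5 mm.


ILSS = 3F/(4bh) = 3*3710/(4*28*5) = 19.88 MPa

19.88 MPa


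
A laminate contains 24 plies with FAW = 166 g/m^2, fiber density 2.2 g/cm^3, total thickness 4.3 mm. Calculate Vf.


Vf = n * FAW / (rho_f * h * 1000) = 24 * 166 / (2.2 * 4.3 * 1000) = 0.4211

0.4211


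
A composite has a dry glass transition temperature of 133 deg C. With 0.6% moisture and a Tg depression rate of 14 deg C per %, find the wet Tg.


Tg_wet = Tg_dry - k*moisture = 133 - 14*0.6 = 124.6 deg C

124.6 deg C


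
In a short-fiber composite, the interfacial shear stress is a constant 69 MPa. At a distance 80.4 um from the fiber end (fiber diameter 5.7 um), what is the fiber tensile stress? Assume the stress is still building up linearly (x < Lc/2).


Force balance: sigma_f * (pi*d^2/4) = tau * (pi*d) * x  ->  sigma_f = 4 * tau * x / d
sigma_f = 4 * 69 * 80.4 / 5.7 = 3893.1 MPa

3893.1 MPa


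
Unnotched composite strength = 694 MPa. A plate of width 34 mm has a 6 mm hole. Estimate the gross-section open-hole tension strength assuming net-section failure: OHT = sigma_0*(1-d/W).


OHT = sigma_0*(1-d/W) = 694*(1-6/34) = 571.5 MPa

571.5 MPa


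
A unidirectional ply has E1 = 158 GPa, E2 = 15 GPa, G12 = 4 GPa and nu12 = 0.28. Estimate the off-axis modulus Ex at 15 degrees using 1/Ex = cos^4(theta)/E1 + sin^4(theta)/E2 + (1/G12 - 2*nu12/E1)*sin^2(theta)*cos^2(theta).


cos^4(15) = 0.870513, sin^4(15) = 0.004487, sin^2(15)*cos^2(15) = 0.0625
1/G12 - 2*nu12/E1 = 1/4 - 2*0.28/158 = 0.246456 GPa^-1
1/Ex = 0.870513/158 + 0.004487/15 + 0.246456*0.0625 = 0.0212122 GPa^-1
Ex = 47.14 GPa

47.14 GPa


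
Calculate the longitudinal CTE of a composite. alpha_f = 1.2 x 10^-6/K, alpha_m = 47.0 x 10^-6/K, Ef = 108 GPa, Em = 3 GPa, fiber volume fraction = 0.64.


E1 = Ef*Vf + Em*(1-Vf) = 70.2
alpha_1 = (alpha_f*Ef*Vf + alpha_m*Em*(1-Vf))/E1 = 1.9 x 10^-6/K

1.9 x 10^-6/K


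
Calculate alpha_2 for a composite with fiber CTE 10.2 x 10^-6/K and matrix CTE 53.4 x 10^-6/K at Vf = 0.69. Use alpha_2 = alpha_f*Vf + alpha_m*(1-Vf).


alpha_2 = alpha_f*Vf + alpha_m*(1-Vf) = 10.2*0.69 + 53.4*0.31 = 23.6 x 10^-6/K

23.6 x 10^-6/K


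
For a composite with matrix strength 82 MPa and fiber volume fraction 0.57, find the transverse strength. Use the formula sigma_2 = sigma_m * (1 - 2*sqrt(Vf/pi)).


factor = 1 - 2*sqrt(0.57/pi) = 0.1481
sigma_2 = 82 * 0.1481 = 12.14 MPa

12.14 MPa


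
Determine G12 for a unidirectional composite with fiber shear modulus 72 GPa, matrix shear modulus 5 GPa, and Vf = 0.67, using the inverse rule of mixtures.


1/G12 = Vf/Gf + (1-Vf)/Gm = 0.67/72 + 0.33/5
G12 = 13.28 GPa

13.28 GPa


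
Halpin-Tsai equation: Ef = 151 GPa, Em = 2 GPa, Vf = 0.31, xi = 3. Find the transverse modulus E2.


eta = (Ef/Em - 1)/(Ef/Em + xi) = (75.5 - 1)/(75.5 + 3) = 0.949
E2 = Em*(1+xi*eta*Vf)/(1-eta*Vf) = 5.33 GPa

5.33 GPa


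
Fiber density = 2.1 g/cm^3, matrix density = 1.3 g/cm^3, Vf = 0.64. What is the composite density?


rho_c = rho_f*Vf + rho_m*(1-Vf) = 2.1*0.64 + 1.3*0.36 = 1.812 g/cm^3

1.812 g/cm^3


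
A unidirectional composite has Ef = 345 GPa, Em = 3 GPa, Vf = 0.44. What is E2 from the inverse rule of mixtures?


1/E2 = Vf/Ef + (1-Vf)/Em = 0.44/345 + 0.56/3
E2 = 5.32 GPa

5.32 GPa


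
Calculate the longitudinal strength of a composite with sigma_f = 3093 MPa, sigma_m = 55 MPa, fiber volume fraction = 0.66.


sigma_1 = sigma_f*Vf + sigma_m*(1-Vf) = 3093*0.66 + 55*0.34 = 2060.1 MPa

2060.1 MPa


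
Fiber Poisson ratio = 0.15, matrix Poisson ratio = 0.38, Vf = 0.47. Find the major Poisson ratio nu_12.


nu_12 = nu_f*Vf + nu_m*(1-Vf) = 0.15*0.47 + 0.38*0.53 = 0.2719

0.2719


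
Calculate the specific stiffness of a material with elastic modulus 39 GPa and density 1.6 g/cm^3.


Specific stiffness = E/rho = 39/1.6 = 24.4 GPa/(g/cm^3)

24.4 GPa/(g/cm^3)


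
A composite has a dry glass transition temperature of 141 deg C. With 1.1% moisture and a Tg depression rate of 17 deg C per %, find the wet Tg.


Tg_wet = Tg_dry - k*moisture = 141 - 17*1.1 = 122.3 deg C

122.3 deg C


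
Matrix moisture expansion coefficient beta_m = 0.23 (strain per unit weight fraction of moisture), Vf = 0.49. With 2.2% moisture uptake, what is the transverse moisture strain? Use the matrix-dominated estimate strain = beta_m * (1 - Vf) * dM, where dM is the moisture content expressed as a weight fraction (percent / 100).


dM = 2.2/100 = 0.022
strain = beta_m * (1-Vf) * dM = 0.23 * 0.51 * 0.022 = 0.0025806

0.0025806


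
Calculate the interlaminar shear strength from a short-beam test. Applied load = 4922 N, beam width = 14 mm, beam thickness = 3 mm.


ILSS = 3F/(4bh) = 3*4922/(4*14*3) = 87.89 MPa

87.89 MPa


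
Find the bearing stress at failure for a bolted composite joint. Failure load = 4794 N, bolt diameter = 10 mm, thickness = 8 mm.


sigma_br = F/(d*h) = 4794/(10*8) = 59.9 MPa

59.9 MPa


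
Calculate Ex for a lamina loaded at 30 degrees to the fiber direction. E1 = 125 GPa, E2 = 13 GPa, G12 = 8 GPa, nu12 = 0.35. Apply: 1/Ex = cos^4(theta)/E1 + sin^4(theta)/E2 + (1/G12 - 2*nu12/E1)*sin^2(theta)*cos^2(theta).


cos^4(30) = 0.5625, sin^4(30) = 0.0625, sin^2(30)*cos^2(30) = 0.1875
1/G12 - 2*nu12/E1 = 1/8 - 2*0.35/125 = 0.1194 GPa^-1
1/Ex = 0.5625/125 + 0.0625/13 + 0.1194*0.1875 = 0.0316952 GPa^-1
Ex = 31.55 GPa

31.55 GPa


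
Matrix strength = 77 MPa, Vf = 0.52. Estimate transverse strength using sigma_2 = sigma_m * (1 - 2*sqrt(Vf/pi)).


factor = 1 - 2*sqrt(0.52/pi) = 0.1863
sigma_2 = 77 * 0.1863 = 14.35 MPa

14.35 MPa


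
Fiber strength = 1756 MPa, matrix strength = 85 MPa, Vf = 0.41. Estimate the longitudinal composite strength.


sigma_1 = sigma_f*Vf + sigma_m*(1-Vf) = 1756*0.41 + 85*0.59 = 770.1 MPa

770.1 MPa


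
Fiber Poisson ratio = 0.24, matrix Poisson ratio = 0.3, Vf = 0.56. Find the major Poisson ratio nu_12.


nu_12 = nu_f*Vf + nu_m*(1-Vf) = 0.24*0.56 + 0.3*0.44 = 0.2664

0.2664


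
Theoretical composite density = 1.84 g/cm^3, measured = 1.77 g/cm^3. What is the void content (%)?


Void% = (rho_theo - rho_actual)/rho_theo * 100 = (1.84 - 1.77)/1.84 * 100 = 3.8%

3.8%


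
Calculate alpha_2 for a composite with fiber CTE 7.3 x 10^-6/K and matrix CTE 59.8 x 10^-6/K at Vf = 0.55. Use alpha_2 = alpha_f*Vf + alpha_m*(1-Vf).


alpha_2 = alpha_f*Vf + alpha_m*(1-Vf) = 7.3*0.55 + 59.8*0.45 = 30.9 x 10^-6/K

30.9 x 10^-6/K


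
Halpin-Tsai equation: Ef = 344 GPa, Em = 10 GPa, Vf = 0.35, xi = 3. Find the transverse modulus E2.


eta = (Ef/Em - 1)/(Ef/Em + xi) = (34.4 - 1)/(34.4 + 3) = 0.893
E2 = Em*(1+xi*eta*Vf)/(1-eta*Vf) = 28.19 GPa

28.19 GPa


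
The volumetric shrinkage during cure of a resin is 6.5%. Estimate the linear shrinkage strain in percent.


Linear shrinkage ≈ vol_shrink/3 = 6.5/3 = 2.167%

2.167%


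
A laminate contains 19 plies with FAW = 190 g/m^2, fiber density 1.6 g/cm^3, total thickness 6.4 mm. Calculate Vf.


Vf = n * FAW / (rho_f * h * 1000) = 19 * 190 / (1.6 * 6.4 * 1000) = 0.3525

0.3525


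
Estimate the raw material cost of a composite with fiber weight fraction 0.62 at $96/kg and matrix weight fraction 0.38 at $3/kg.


Cost = cost_f*Wf + cost_m*Wm = 96*0.62 + 3*0.38 = $60.66/kg

$60.66/kg


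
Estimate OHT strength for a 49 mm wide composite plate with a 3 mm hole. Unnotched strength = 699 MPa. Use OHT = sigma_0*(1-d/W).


OHT = sigma_0*(1-d/W) = 699*(1-3/49) = 656.2 MPa

656.2 MPa


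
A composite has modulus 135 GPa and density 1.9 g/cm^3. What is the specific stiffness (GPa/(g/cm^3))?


Specific stiffness = E/rho = 135/1.9 = 71.1 GPa/(g/cm^3)

71.1 GPa/(g/cm^3)


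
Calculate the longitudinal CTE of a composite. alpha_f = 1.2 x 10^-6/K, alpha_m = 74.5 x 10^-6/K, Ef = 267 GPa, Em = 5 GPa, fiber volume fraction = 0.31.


E1 = Ef*Vf + Em*(1-Vf) = 86.22
alpha_1 = (alpha_f*Ef*Vf + alpha_m*Em*(1-Vf))/E1 = 4.13 x 10^-6/K

4.13 x 10^-6/K


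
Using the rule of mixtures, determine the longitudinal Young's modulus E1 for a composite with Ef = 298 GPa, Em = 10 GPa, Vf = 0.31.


E1 = Ef*Vf + Em*(1-Vf) = 298*0.31 + 10*0.69 = 99.28 GPa

99.28 GPa


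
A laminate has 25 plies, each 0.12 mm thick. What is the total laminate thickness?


h = n * t_ply = 25 * 0.12 = 3.0 mm

3.0 mm


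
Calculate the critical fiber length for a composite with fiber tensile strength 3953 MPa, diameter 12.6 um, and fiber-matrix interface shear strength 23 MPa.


Lc = sigma_f * d / (2 * tau_i) = 3953 * 12.6 / (2 * 23) = 1082.8 um

1082.8 um


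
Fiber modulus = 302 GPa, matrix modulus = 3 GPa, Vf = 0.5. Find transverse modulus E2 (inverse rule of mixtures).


1/E2 = Vf/Ef + (1-Vf)/Em = 0.5/302 + 0.5/3
E2 = 5.94 GPa

5.94 GPa


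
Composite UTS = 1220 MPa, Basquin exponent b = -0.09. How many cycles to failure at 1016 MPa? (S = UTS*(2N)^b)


N = 0.5 * (S/UTS)^(1/b) = 0.5 * (1016/1220)^(1/-0.09) = 3.8188 cycles

3.8188 cycles


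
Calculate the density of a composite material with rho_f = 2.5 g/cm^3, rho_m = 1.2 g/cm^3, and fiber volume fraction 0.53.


rho_c = rho_f*Vf + rho_m*(1-Vf) = 2.5*0.53 + 1.2*0.47 = 1.889 g/cm^3

1.889 g/cm^3


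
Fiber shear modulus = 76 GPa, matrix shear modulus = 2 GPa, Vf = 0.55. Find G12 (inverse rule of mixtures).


1/G12 = Vf/Gf + (1-Vf)/Gm = 0.55/76 + 0.45/2
G12 = 4.31 GPa

4.31 GPa


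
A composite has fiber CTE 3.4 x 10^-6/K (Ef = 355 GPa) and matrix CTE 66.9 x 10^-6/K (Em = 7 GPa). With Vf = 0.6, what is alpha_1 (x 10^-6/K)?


E1 = Ef*Vf + Em*(1-Vf) = 215.8
alpha_1 = (alpha_f*Ef*Vf + alpha_m*Em*(1-Vf))/E1 = 4.22 x 10^-6/K

4.22 x 10^-6/K


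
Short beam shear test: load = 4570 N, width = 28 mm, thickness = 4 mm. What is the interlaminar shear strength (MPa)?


ILSS = 3F/(4bh) = 3*4570/(4*28*4) = 30.6 MPa

30.6 MPa


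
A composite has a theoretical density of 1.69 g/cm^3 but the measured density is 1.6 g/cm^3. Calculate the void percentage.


Void% = (rho_theo - rho_actual)/rho_theo * 100 = (1.69 - 1.6)/1.69 * 100 = 5.33%

5.33%


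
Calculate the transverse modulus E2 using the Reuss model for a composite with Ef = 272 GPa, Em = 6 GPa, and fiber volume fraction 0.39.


1/E2 = Vf/Ef + (1-Vf)/Em = 0.39/272 + 0.61/6
E2 = 9.7 GPa

9.7 GPa


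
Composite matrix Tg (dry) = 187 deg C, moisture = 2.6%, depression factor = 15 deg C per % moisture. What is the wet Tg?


Tg_wet = Tg_dry - k*moisture = 187 - 15*2.6 = 148.0 deg C

148.0 deg C


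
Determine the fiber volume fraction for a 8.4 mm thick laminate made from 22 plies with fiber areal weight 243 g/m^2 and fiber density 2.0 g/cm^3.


Vf = n * FAW / (rho_f * h * 1000) = 22 * 243 / (2.0 * 8.4 * 1000) = 0.3182

0.3182


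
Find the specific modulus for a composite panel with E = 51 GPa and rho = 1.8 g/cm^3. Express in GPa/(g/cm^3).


Specific stiffness = E/rho = 51/1.8 = 28.3 GPa/(g/cm^3)

28.3 GPa/(g/cm^3)


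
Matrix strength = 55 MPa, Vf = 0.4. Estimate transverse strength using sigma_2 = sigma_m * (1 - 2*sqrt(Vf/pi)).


factor = 1 - 2*sqrt(0.4/pi) = 0.2864
sigma_2 = 55 * 0.2864 = 15.75 MPa

15.75 MPa


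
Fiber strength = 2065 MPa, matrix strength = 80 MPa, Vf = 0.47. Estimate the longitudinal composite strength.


sigma_1 = sigma_f*Vf + sigma_m*(1-Vf) = 2065*0.47 + 80*0.53 = 1013.0 MPa

1013.0 MPa


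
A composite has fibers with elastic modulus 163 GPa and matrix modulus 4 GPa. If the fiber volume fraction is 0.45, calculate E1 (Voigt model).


E1 = Ef*Vf + Em*(1-Vf) = 163*0.45 + 4*0.55 = 75.55 GPa

75.55 GPa


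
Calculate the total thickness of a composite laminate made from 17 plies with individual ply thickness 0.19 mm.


h = n * t_ply = 17 * 0.19 = 3.23 mm

3.23 mm


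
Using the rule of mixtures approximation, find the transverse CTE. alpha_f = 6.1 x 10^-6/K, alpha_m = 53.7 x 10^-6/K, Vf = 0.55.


alpha_2 = alpha_f*Vf + alpha_m*(1-Vf) = 6.1*0.55 + 53.7*0.45 = 27.5 x 10^-6/K

27.5 x 10^-6/K


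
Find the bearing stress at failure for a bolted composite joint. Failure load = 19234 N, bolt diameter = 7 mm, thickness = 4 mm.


sigma_br = F/(d*h) = 19234/(7*4) = 686.9 MPa

686.9 MPa


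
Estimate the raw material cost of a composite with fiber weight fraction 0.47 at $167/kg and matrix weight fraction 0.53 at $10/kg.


Cost = cost_f*Wf + cost_m*Wm = 167*0.47 + 10*0.53 = $83.79/kg

$83.79/kg


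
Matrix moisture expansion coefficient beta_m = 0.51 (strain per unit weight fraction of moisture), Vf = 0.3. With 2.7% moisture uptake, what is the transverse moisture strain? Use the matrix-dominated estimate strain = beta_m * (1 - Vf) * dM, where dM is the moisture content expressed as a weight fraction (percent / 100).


dM = 2.7/100 = 0.027
strain = beta_m * (1-Vf) * dM = 0.51 * 0.7 * 0.027 = 0.009639

0.009639


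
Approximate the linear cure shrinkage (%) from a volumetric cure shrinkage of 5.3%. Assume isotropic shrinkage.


Linear shrinkage ≈ vol_shrink/3 = 5.3/3 = 1.767%

1.767%


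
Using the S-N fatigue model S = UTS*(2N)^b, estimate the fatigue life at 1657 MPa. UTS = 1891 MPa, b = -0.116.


N = 0.5 * (S/UTS)^(1/b) = 0.5 * (1657/1891)^(1/-0.116) = 1.5615 cycles

1.5615 cycles


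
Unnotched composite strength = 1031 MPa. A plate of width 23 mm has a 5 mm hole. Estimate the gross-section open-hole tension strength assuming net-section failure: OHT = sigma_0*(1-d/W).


OHT = sigma_0*(1-d/W) = 1031*(1-5/23) = 806.9 MPa

806.9 MPa


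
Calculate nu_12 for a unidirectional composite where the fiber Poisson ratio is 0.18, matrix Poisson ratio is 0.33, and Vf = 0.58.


nu_12 = nu_f*Vf + nu_m*(1-Vf) = 0.18*0.58 + 0.33*0.42 = 0.243

0.243


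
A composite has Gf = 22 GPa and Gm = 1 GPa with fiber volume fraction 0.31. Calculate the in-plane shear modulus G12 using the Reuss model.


1/G12 = Vf/Gf + (1-Vf)/Gm = 0.31/22 + 0.69/1
G12 = 1.42 GPa

1.42 GPa


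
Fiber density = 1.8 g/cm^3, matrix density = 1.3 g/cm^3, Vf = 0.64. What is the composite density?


rho_c = rho_f*Vf + rho_m*(1-Vf) = 1.8*0.64 + 1.3*0.36 = 1.62 g/cm^3

1.62 g/cm^3


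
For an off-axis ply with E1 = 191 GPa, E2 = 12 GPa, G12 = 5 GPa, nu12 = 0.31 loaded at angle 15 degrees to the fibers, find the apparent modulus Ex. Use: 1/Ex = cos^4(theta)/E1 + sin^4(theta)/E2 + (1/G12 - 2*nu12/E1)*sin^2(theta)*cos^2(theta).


cos^4(15) = 0.870513, sin^4(15) = 0.004487, sin^2(15)*cos^2(15) = 0.0625
1/G12 - 2*nu12/E1 = 1/5 - 2*0.31/191 = 0.196754 GPa^-1
1/Ex = 0.870513/191 + 0.004487/12 + 0.196754*0.0625 = 0.0172287 GPa^-1
Ex = 58.04 GPa

58.04 GPa


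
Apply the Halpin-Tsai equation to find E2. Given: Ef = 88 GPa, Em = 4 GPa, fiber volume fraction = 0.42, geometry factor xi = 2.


eta = (Ef/Em - 1)/(Ef/Em + xi) = (22.0 - 1)/(22.0 + 2) = 0.875
E2 = Em*(1+xi*eta*Vf)/(1-eta*Vf) = 10.97 GPa

10.97 GPa


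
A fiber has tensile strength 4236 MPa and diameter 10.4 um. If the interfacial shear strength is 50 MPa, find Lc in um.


Lc = sigma_f * d / (2 * tau_i) = 4236 * 10.4 / (2 * 50) = 440.5 um

440.5 um


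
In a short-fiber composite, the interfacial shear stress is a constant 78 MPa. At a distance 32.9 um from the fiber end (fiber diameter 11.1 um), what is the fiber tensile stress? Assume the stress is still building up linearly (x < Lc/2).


Force balance: sigma_f * (pi*d^2/4) = tau * (pi*d) * x  ->  sigma_f = 4 * tau * x / d
sigma_f = 4 * 78 * 32.9 / 11.1 = 924.8 MPa

924.8 MPa


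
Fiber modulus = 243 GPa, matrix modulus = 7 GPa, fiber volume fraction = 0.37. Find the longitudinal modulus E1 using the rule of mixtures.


E1 = Ef*Vf + Em*(1-Vf) = 243*0.37 + 7*0.63 = 94.32 GPa

94.32 GPa


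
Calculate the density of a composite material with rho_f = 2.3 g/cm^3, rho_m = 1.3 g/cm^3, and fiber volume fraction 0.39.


rho_c = rho_f*Vf + rho_m*(1-Vf) = 2.3*0.39 + 1.3*0.61 = 1.69 g/cm^3

1.69 g/cm^3


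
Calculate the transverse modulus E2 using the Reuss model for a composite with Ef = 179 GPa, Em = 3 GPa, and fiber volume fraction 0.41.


1/E2 = Vf/Ef + (1-Vf)/Em = 0.41/179 + 0.59/3
E2 = 5.03 GPa

5.03 GPa


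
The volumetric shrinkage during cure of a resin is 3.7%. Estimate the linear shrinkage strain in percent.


Linear shrinkage ≈ vol_shrink/3 = 3.7/3 = 1.233%

1.233%


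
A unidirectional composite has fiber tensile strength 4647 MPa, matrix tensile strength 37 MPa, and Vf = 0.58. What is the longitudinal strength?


sigma_1 = sigma_f*Vf + sigma_m*(1-Vf) = 4647*0.58 + 37*0.42 = 2710.8 MPa

2710.8 MPa


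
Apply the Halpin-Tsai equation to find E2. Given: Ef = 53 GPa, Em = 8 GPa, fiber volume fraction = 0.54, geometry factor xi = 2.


eta = (Ef/Em - 1)/(Ef/Em + xi) = (6.625 - 1)/(6.625 + 2) = 0.6522
E2 = Em*(1+xi*eta*Vf)/(1-eta*Vf) = 21.05 GPa

21.05 GPa


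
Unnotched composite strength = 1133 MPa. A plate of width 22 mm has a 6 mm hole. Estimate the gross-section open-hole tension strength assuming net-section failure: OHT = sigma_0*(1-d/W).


OHT = sigma_0*(1-d/W) = 1133*(1-6/22) = 824.0 MPa

824.0 MPa


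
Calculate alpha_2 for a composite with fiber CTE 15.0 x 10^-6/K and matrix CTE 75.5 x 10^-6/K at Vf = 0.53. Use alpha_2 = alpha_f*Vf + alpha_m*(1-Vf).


alpha_2 = alpha_f*Vf + alpha_m*(1-Vf) = 15.0*0.53 + 75.5*0.47 = 43.4 x 10^-6/K

43.4 x 10^-6/K


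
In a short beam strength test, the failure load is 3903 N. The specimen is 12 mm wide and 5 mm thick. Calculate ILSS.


ILSS = 3F/(4bh) = 3*3903/(4*12*5) = 48.79 MPa

48.79 MPa


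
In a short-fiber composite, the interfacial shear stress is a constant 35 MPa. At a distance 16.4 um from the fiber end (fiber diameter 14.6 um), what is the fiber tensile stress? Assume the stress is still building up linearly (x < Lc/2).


Force balance: sigma_f * (pi*d^2/4) = tau * (pi*d) * x  ->  sigma_f = 4 * tau * x / d
sigma_f = 4 * 35 * 16.4 / 14.6 = 157.3 MPa

157.3 MPa


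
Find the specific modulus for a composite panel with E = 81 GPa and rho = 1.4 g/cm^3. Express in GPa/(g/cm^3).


Specific stiffness = E/rho = 81/1.4 = 57.9 GPa/(g/cm^3)

57.9 GPa/(g/cm^3)


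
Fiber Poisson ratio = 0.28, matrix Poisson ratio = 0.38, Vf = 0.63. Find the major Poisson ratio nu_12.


nu_12 = nu_f*Vf + nu_m*(1-Vf) = 0.28*0.63 + 0.38*0.37 = 0.317

0.317


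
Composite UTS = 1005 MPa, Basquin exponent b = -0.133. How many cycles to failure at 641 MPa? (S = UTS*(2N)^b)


N = 0.5 * (S/UTS)^(1/b) = 0.5 * (641/1005)^(1/-0.133) = 14.7045 cycles

14.7045 cycles


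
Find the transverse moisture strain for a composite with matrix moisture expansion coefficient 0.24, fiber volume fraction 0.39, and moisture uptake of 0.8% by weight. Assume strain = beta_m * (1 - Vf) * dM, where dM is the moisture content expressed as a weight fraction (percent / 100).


dM = 0.8/100 = 0.008
strain = beta_m * (1-Vf) * dM = 0.24 * 0.61 * 0.008 = 0.0011712

0.0011712


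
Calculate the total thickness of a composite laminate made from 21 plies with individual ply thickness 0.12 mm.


h = n * t_ply = 21 * 0.12 = 2.52 mm

2.52 mm


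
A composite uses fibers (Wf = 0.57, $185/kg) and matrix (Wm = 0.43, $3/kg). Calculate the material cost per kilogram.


Cost = cost_f*Wf + cost_m*Wm = 185*0.57 + 3*0.43 = $106.74/kg

$106.74/kg


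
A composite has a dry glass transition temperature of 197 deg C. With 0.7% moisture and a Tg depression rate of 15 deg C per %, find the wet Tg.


Tg_wet = Tg_dry - k*moisture = 197 - 15*0.7 = 186.5 deg C

186.5 deg C


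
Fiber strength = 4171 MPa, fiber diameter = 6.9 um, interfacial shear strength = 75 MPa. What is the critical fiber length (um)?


Lc = sigma_f * d / (2 * tau_i) = 4171 * 6.9 / (2 * 75) = 191.9 um

191.9 um


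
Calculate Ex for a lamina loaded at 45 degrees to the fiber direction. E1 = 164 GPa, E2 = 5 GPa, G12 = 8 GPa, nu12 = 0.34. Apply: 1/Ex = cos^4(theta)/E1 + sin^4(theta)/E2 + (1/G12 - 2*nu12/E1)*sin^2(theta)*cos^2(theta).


cos^4(45) = 0.25, sin^4(45) = 0.25, sin^2(45)*cos^2(45) = 0.25
1/G12 - 2*nu12/E1 = 1/8 - 2*0.34/164 = 0.120854 GPa^-1
1/Ex = 0.25/164 + 0.25/5 + 0.120854*0.25 = 0.0817378 GPa^-1
Ex = 12.23 GPa

12.23 GPa


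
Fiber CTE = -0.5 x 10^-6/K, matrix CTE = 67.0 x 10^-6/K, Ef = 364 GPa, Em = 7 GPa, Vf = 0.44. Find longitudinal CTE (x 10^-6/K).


E1 = Ef*Vf + Em*(1-Vf) = 164.08
alpha_1 = (alpha_f*Ef*Vf + alpha_m*Em*(1-Vf))/E1 = 1.11 x 10^-6/K

1.11 x 10^-6/K


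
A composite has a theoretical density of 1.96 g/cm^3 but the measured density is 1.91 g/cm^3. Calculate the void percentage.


Void% = (rho_theo - rho_actual)/rho_theo * 100 = (1.96 - 1.91)/1.96 * 100 = 2.55%

2.55%


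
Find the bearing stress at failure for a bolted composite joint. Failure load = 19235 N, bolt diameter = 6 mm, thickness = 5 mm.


sigma_br = F/(d*h) = 19235/(6*5) = 641.2 MPa

641.2 MPa


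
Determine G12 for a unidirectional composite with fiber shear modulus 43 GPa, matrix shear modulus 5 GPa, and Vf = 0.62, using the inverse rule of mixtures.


1/G12 = Vf/Gf + (1-Vf)/Gm = 0.62/43 + 0.38/5
G12 = 11.06 GPa

11.06 GPa


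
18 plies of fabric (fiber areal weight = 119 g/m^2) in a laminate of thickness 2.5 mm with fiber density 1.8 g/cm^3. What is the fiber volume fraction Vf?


Vf = n * FAW / (rho_f * h * 1000) = 18 * 119 / (1.8 * 2.5 * 1000) = 0.476

0.476


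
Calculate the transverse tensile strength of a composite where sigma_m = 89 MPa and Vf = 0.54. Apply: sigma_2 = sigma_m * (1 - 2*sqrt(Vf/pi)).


factor = 1 - 2*sqrt(0.54/pi) = 0.1708
sigma_2 = 89 * 0.1708 = 15.2 MPa

15.2 MPa


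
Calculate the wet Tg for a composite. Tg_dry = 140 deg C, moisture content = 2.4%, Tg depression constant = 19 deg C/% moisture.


Tg_wet = Tg_dry - k*moisture = 140 - 19*2.4 = 94.4 deg C

94.4 deg C


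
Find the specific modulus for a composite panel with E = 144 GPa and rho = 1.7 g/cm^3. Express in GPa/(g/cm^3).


Specific stiffness = E/rho = 144/1.7 = 84.7 GPa/(g/cm^3)

84.7 GPa/(g/cm^3)


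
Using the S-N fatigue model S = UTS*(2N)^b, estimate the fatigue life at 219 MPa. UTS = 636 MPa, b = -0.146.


N = 0.5 * (S/UTS)^(1/b) = 0.5 * (219/636)^(1/-0.146) = 741.8087 cycles

741.8087 cycles


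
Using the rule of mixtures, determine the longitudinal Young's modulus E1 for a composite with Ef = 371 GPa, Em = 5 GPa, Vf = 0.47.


E1 = Ef*Vf + Em*(1-Vf) = 371*0.47 + 5*0.53 = 177.02 GPa

177.02 GPa


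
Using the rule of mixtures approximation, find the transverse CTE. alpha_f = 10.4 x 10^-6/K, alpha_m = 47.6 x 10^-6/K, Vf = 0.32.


alpha_2 = alpha_f*Vf + alpha_m*(1-Vf) = 10.4*0.32 + 47.6*0.68 = 35.7 x 10^-6/K

35.7 x 10^-6/K


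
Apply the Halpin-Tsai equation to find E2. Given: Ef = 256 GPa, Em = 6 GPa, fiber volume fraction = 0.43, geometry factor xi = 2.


eta = (Ef/Em - 1)/(Ef/Em + xi) = (42.6667 - 1)/(42.6667 + 2) = 0.9328
E2 = Em*(1+xi*eta*Vf)/(1-eta*Vf) = 18.06 GPa

18.06 GPa


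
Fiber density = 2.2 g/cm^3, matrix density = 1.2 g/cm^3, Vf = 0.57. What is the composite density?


rho_c = rho_f*Vf + rho_m*(1-Vf) = 2.2*0.57 + 1.2*0.43 = 1.77 g/cm^3

1.77 g/cm^3


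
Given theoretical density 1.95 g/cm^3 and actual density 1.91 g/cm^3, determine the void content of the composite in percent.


Void% = (rho_theo - rho_actual)/rho_theo * 100 = (1.95 - 1.91)/1.95 * 100 = 2.05%

2.05%


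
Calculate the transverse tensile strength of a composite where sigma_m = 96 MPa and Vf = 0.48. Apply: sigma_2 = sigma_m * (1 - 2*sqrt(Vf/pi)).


factor = 1 - 2*sqrt(0.48/pi) = 0.2182
sigma_2 = 96 * 0.2182 = 20.95 MPa

20.95 MPa


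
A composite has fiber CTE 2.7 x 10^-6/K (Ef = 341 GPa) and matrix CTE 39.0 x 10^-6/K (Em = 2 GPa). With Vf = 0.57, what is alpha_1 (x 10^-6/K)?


E1 = Ef*Vf + Em*(1-Vf) = 195.23
alpha_1 = (alpha_f*Ef*Vf + alpha_m*Em*(1-Vf))/E1 = 2.86 x 10^-6/K

2.86 x 10^-6/K


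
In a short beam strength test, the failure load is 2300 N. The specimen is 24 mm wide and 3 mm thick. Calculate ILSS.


ILSS = 3F/(4bh) = 3*2300/(4*24*3) = 23.96 MPa

23.96 MPa


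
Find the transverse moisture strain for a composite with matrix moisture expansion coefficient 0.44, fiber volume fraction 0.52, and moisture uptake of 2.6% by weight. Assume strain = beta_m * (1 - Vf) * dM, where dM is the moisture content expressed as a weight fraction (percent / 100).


dM = 2.6/100 = 0.026
strain = beta_m * (1-Vf) * dM = 0.44 * 0.48 * 0.026 = 0.0054912

0.0054912


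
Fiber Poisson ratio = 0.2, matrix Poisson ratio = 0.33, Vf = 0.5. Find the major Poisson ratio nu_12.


nu_12 = nu_f*Vf + nu_m*(1-Vf) = 0.2*0.5 + 0.33*0.5 = 0.265

0.265


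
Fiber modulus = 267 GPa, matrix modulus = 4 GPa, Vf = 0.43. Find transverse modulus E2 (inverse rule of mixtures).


1/E2 = Vf/Ef + (1-Vf)/Em = 0.43/267 + 0.57/4
E2 = 6.94 GPa

6.94 GPa


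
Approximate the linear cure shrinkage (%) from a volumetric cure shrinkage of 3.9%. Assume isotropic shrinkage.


Linear shrinkage ≈ vol_shrink/3 = 3.9/3 = 1.3%

1.3%


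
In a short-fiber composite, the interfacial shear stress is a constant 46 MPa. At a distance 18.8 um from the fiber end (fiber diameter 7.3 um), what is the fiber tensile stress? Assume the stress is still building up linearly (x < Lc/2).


Force balance: sigma_f * (pi*d^2/4) = tau * (pi*d) * x  ->  sigma_f = 4 * tau * x / d
sigma_f = 4 * 46 * 18.8 / 7.3 = 473.9 MPa

473.9 MPa


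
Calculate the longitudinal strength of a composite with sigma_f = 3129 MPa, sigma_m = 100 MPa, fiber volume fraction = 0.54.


sigma_1 = sigma_f*Vf + sigma_m*(1-Vf) = 3129*0.54 + 100*0.46 = 1735.7 MPa

1735.7 MPa


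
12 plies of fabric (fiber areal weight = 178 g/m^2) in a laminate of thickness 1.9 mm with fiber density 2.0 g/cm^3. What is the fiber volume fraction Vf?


Vf = n * FAW / (rho_f * h * 1000) = 12 * 178 / (2.0 * 1.9 * 1000) = 0.5621

0.5621


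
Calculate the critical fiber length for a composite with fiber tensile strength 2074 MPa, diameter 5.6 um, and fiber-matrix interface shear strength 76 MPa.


Lc = sigma_f * d / (2 * tau_i) = 2074 * 5.6 / (2 * 76) = 76.4 um

76.4 um


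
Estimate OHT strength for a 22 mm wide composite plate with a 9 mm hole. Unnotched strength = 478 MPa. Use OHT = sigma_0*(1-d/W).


OHT = sigma_0*(1-d/W) = 478*(1-9/22) = 282.5 MPa

282.5 MPa


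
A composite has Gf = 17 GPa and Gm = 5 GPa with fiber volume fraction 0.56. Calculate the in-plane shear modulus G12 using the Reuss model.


1/G12 = Vf/Gf + (1-Vf)/Gm = 0.56/17 + 0.44/5
G12 = 8.27 GPa

8.27 GPa


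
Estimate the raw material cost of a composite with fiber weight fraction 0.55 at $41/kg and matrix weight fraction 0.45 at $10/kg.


Cost = cost_f*Wf + cost_m*Wm = 41*0.55 + 10*0.45 = $27.05/kg

$27.05/kg


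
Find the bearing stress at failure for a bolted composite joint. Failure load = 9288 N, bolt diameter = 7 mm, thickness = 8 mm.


sigma_br = F/(d*h) = 9288/(7*8) = 165.9 MPa

165.9 MPa


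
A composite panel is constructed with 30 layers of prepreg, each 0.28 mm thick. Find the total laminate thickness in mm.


h = n * t_ply = 30 * 0.28 = 8.4 mm

8.4 mm


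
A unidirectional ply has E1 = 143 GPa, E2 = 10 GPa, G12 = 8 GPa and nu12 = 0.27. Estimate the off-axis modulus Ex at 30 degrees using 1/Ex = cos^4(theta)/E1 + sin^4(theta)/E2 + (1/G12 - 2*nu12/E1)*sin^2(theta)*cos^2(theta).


cos^4(30) = 0.5625, sin^4(30) = 0.0625, sin^2(30)*cos^2(30) = 0.1875
1/G12 - 2*nu12/E1 = 1/8 - 2*0.27/143 = 0.121224 GPa^-1
1/Ex = 0.5625/143 + 0.0625/10 + 0.121224*0.1875 = 0.032913 GPa^-1
Ex = 30.38 GPa

30.38 GPa


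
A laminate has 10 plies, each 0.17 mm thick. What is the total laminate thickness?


h = n * t_ply = 10 * 0.17 = 1.7 mm

1.7 mm


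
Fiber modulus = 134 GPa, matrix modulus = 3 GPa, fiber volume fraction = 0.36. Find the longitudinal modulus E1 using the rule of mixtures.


E1 = Ef*Vf + Em*(1-Vf) = 134*0.36 + 3*0.64 = 50.16 GPa

50.16 GPa


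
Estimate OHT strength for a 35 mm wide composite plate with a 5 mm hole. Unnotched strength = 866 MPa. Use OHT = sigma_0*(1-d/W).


OHT = sigma_0*(1-d/W) = 866*(1-5/35) = 742.3 MPa

742.3 MPa


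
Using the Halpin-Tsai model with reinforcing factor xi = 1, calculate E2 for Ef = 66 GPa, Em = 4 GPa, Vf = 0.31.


eta = (Ef/Em - 1)/(Ef/Em + xi) = (16.5 - 1)/(16.5 + 1) = 0.8857
E2 = Em*(1+xi*eta*Vf)/(1-eta*Vf) = 7.03 GPa

7.03 GPa


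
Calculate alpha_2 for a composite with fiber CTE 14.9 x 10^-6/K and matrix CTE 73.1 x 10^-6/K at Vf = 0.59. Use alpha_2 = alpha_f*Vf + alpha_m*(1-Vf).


alpha_2 = alpha_f*Vf + alpha_m*(1-Vf) = 14.9*0.59 + 73.1*0.41 = 38.8 x 10^-6/K

38.8 x 10^-6/K


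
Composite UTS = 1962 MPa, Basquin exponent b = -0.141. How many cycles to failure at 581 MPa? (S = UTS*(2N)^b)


N = 0.5 * (S/UTS)^(1/b) = 0.5 * (581/1962)^(1/-0.141) = 2801.2970 cycles

2801.2970 cycles


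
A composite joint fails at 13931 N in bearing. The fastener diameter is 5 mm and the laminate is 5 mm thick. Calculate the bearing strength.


sigma_br = F/(d*h) = 13931/(5*5) = 557.2 MPa

557.2 MPa


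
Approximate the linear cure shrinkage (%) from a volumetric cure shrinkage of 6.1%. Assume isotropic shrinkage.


Linear shrinkage ≈ vol_shrink/3 = 6.1/3 = 2.033%

2.033%


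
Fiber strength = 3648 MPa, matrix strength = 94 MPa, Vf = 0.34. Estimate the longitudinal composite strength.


sigma_1 = sigma_f*Vf + sigma_m*(1-Vf) = 3648*0.34 + 94*0.66 = 1302.4 MPa

1302.4 MPa


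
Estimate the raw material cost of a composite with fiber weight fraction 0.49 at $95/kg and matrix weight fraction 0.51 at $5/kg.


Cost = cost_f*Wf + cost_m*Wm = 95*0.49 + 5*0.51 = $49.1/kg

$49.1/kg


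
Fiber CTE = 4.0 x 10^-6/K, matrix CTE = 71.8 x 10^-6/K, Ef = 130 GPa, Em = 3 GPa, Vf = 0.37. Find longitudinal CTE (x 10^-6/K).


E1 = Ef*Vf + Em*(1-Vf) = 49.99
alpha_1 = (alpha_f*Ef*Vf + alpha_m*Em*(1-Vf))/E1 = 6.56 x 10^-6/K

6.56 x 10^-6/K


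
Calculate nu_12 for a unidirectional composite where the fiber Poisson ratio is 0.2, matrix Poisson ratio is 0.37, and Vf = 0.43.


nu_12 = nu_f*Vf + nu_m*(1-Vf) = 0.2*0.43 + 0.37*0.57 = 0.2969

0.2969


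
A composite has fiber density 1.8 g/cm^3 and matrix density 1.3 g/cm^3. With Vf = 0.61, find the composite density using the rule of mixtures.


rho_c = rho_f*Vf + rho_m*(1-Vf) = 1.8*0.61 + 1.3*0.39 = 1.605 g/cm^3

1.605 g/cm^3


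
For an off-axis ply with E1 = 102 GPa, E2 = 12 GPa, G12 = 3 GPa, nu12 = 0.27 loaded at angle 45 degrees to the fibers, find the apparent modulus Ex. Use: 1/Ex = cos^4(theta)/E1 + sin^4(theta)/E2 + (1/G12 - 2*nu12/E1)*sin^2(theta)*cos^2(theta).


cos^4(45) = 0.25, sin^4(45) = 0.25, sin^2(45)*cos^2(45) = 0.25
1/G12 - 2*nu12/E1 = 1/3 - 2*0.27/102 = 0.328039 GPa^-1
1/Ex = 0.25/102 + 0.25/12 + 0.328039*0.25 = 0.1052941 GPa^-1
Ex = 9.5 GPa

9.5 GPa


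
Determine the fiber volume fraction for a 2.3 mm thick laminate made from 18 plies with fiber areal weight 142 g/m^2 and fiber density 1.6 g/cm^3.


Vf = n * FAW / (rho_f * h * 1000) = 18 * 142 / (1.6 * 2.3 * 1000) = 0.6946

0.6946


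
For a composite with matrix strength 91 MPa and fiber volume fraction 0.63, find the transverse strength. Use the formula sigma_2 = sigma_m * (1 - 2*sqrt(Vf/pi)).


factor = 1 - 2*sqrt(0.63/pi) = 0.1044
sigma_2 = 91 * 0.1044 = 9.5 MPa

9.5 MPa


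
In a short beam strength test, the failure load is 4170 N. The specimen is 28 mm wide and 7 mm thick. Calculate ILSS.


ILSS = 3F/(4bh) = 3*4170/(4*28*7) = 15.96 MPa

15.96 MPa


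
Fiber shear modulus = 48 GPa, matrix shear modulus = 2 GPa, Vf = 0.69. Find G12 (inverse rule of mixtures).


1/G12 = Vf/Gf + (1-Vf)/Gm = 0.69/48 + 0.31/2
G12 = 5.9 GPa

5.9 GPa


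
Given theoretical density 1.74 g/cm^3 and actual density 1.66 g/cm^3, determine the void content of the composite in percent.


Void% = (rho_theo - rho_actual)/rho_theo * 100 = (1.74 - 1.66)/1.74 * 100 = 4.6%

4.6%
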